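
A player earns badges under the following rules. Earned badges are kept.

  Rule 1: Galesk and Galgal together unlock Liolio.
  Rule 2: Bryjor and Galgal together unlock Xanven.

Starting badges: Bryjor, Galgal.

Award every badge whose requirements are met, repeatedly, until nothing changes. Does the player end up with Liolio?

Liolio would need Galesk and Galgal (Rule 1), but Galesk is never earned.

No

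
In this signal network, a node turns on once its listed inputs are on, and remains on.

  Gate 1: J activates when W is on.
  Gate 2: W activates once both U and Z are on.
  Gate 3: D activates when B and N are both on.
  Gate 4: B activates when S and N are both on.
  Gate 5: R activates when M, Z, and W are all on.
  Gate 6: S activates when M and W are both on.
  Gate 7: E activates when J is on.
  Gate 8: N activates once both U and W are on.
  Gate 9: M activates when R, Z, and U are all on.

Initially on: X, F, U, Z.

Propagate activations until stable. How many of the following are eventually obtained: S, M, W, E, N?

U and Z are on, so W activates (Gate 2).
W is on, so J activates (Gate 1).
U and W are on, so N activates (Gate 8).
J is on, so E activates (Gate 7).
S would need M and W (Gate 6), but M never turns on.
M would need R, Z, and U (Gate 9), but R never turns on.
W: reached.
E: reached.
N: reached.
Reached: W, E, and N — 3 of the 5.

3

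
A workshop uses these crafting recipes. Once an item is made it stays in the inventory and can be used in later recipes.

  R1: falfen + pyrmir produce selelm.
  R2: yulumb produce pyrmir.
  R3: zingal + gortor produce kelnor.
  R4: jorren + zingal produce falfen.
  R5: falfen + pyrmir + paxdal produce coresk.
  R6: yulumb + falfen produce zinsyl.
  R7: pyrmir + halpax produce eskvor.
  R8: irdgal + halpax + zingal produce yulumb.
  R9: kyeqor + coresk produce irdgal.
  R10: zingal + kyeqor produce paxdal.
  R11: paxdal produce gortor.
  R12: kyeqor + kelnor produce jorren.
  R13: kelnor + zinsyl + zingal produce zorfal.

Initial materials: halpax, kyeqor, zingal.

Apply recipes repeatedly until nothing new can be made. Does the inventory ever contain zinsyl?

No

zinsyl would need yulumb and falfen (R6), but yulumb is never obtained.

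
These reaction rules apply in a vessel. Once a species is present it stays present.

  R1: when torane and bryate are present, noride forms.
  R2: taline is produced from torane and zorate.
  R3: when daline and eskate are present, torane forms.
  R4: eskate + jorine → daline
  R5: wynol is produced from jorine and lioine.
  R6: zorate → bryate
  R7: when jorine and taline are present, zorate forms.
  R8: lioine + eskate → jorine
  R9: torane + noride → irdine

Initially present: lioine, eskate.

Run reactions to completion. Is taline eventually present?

No

taline would need torane and zorate (R2), but zorate never forms.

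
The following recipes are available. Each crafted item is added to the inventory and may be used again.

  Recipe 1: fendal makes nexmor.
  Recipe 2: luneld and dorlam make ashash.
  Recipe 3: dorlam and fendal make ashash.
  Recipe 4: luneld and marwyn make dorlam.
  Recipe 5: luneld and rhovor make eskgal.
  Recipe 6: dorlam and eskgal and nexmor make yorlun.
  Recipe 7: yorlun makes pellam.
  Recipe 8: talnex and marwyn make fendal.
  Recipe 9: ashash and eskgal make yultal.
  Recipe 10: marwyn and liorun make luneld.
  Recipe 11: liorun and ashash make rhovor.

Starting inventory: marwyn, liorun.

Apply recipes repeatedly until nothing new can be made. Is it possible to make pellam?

No

pellam would need yorlun (Recipe 7), but yorlun is never obtained.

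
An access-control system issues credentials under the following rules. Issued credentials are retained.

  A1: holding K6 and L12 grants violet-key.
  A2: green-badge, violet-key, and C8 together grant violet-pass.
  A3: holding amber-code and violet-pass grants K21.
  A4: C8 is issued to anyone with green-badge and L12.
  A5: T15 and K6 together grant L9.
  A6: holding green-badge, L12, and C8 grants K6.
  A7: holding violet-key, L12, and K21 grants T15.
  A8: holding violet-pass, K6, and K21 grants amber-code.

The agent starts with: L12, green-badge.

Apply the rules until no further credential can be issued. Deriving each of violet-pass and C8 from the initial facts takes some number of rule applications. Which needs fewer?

C8

C8: Holding green-badge and L12 grants C8 (A4). [1 rule application]
violet-pass: Holding green-badge and L12 grants C8 (A4). Holding green-badge, L12, and C8 grants K6 (A6). Holding K6 and L12 grants violet-key (A1). Holding green-badge, violet-key, and C8 grants violet-pass (A2). [4 rule applications]
C8 needs fewer.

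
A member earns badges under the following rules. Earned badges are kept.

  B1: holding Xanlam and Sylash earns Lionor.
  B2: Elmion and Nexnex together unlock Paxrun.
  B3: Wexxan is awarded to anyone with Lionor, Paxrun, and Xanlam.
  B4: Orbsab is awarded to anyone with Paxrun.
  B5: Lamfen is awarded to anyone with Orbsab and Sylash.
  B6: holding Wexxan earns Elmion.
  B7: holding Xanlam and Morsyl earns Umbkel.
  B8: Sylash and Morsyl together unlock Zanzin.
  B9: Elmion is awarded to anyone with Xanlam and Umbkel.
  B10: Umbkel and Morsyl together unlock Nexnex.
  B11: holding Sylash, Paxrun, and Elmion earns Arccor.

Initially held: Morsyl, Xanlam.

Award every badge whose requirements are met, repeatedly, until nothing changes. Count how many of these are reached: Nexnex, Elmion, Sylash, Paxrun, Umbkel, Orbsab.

5

With Xanlam and Morsyl, Umbkel is earned (B7).
With Xanlam and Umbkel, Elmion is earned (B9).
With Umbkel and Morsyl, Nexnex is earned (B10).
With Elmion and Nexnex, Paxrun is earned (B2).
With Paxrun, Orbsab is earned (B4).
Nexnex: reached.
Elmion: reached.
No rule produces Sylash, and it is not given.
Paxrun: reached.
Umbkel: reached.
Orbsab: reached.
Reached: Nexnex, Elmion, Paxrun, Umbkel, and Orbsab — 5 of the 6.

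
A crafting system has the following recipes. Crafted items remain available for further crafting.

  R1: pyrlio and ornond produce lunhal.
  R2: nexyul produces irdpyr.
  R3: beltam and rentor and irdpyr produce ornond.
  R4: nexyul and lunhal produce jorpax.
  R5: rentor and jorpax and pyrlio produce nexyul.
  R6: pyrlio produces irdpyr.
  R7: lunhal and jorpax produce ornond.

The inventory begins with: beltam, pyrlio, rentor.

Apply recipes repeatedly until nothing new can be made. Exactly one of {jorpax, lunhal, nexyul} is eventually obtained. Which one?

pyrlio → irdpyr (R6).
beltam and rentor and irdpyr → ornond (R3).
pyrlio and ornond → lunhal (R1).
nexyul would need rentor, jorpax, and pyrlio (R5), but jorpax is never obtained. jorpax would need nexyul and lunhal (R4), but nexyul is never obtained.

lunhal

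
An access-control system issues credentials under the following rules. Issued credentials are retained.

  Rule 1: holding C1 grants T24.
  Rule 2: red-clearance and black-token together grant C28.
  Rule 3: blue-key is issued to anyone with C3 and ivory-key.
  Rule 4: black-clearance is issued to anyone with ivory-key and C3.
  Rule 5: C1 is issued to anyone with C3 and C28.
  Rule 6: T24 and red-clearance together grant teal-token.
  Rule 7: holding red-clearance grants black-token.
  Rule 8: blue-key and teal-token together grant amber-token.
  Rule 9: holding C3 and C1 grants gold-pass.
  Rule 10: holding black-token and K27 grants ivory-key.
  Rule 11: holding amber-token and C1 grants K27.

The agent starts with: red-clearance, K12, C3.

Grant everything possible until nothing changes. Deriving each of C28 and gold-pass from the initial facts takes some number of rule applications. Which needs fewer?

C28

C28: Holding red-clearance grants black-token (Rule 7). Holding red-clearance and black-token grants C28 (Rule 2). [2 rule applications]
gold-pass: Holding red-clearance grants black-token (Rule 7). Holding red-clearance and black-token grants C28 (Rule 2). Holding C3 and C28 grants C1 (Rule 5). Holding C3 and C1 grants gold-pass (Rule 9). [4 rule applications]
C28 needs fewer.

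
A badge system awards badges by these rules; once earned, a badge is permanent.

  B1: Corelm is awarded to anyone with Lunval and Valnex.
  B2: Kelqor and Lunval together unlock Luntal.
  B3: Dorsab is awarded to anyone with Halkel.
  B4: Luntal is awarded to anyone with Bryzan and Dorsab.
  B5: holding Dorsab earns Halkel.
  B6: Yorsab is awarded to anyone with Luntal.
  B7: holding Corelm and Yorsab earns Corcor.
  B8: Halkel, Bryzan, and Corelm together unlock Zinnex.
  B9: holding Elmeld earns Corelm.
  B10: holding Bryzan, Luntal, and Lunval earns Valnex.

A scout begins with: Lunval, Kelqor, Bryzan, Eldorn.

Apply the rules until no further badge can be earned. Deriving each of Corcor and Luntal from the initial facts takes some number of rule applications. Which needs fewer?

Luntal: With Kelqor and Lunval, Luntal is earned (B2). [1 rule application]
Corcor: With Kelqor and Lunval, Luntal is earned (B2). With Bryzan, Luntal, and Lunval, Valnex is earned (B10). With Luntal, Yorsab is earned (B6). With Lunval and Valnex, Corelm is earned (B1). With Corelm and Yorsab, Corcor is earned (B7). [5 rule applications]
Luntal needs fewer.

Luntal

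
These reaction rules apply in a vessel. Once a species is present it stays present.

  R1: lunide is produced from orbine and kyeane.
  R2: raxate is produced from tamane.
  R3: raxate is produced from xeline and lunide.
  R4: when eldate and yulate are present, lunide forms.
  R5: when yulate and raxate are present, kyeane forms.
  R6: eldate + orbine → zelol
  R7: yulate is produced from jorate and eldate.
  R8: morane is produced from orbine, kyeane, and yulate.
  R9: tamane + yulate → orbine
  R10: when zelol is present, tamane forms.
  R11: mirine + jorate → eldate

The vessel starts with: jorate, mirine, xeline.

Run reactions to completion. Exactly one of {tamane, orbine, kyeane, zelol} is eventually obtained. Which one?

kyeane

mirine and jorate present → eldate forms (R11).
jorate and eldate present → yulate forms (R7).
eldate and yulate present → lunide forms (R4).
xeline and lunide present → raxate forms (R3).
yulate and raxate present → kyeane forms (R5).
tamane would need zelol (R10), but zelol never forms. zelol would need eldate and orbine (R6), but orbine never forms. orbine would need tamane and yulate (R9), but tamane never forms.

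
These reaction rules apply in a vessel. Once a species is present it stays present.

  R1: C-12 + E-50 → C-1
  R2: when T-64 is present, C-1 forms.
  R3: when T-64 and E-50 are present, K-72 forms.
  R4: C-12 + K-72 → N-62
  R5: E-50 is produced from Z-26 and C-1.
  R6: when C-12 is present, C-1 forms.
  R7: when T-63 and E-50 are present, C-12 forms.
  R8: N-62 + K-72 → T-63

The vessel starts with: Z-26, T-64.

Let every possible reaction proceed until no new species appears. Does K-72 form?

T-64 present → C-1 forms (R2).
Z-26 and C-1 present → E-50 forms (R5).
T-64 and E-50 present → K-72 forms (R3).

Yes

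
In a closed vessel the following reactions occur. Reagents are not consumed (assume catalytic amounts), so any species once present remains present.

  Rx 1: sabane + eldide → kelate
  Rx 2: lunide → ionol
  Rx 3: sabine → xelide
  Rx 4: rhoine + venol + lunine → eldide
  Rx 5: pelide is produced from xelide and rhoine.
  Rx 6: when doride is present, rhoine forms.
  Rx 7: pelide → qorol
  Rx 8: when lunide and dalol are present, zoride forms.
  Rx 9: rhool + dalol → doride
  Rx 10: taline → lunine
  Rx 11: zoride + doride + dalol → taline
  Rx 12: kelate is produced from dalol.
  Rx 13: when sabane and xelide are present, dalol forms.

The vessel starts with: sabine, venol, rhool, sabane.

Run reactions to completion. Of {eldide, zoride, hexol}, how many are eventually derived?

eldide would need rhoine, venol, and lunine (Rx 4), but lunine never forms.
zoride would need lunide and dalol (Rx 8), but lunide never forms.
No rule produces hexol, and it is not given.
None of the 3 are reached.

0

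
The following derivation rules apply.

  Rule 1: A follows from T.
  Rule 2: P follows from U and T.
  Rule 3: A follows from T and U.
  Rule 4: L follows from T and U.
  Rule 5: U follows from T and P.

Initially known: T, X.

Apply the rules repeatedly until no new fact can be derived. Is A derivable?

From T, Rule 1 gives A.

Yes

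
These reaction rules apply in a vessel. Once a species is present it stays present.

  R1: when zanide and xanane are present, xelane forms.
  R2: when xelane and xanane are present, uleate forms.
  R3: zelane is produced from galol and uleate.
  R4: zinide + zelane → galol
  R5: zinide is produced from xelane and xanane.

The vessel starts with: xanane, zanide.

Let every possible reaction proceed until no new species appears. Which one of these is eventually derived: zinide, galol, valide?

zinide

zanide and xanane present → xelane forms (R1).
xelane and xanane present → zinide forms (R5).
No rule produces valide, and it is not given. galol would need zinide and zelane (R4), but zelane never forms.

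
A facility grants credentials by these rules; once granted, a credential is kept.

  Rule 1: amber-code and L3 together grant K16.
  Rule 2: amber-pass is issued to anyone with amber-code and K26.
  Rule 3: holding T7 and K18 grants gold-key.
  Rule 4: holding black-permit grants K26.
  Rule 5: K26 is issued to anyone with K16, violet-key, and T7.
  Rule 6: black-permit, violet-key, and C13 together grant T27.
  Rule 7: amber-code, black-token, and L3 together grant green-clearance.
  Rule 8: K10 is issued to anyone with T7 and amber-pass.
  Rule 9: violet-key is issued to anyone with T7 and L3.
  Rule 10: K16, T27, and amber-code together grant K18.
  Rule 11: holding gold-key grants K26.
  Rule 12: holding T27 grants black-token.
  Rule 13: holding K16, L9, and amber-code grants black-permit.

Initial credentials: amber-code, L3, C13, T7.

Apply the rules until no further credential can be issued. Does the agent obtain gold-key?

No

gold-key would need T7 and K18 (Rule 3), but K18 is never granted.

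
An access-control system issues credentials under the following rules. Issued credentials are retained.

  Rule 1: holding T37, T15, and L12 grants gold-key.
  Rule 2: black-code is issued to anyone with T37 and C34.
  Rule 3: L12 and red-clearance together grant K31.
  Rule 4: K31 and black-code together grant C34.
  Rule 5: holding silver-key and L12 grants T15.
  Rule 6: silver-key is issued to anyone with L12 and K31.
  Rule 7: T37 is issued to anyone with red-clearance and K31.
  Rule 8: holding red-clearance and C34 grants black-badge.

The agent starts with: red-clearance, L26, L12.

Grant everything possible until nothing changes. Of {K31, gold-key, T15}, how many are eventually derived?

Holding L12 and red-clearance grants K31 (Rule 3).
Holding L12 and K31 grants silver-key (Rule 6).
Holding red-clearance and K31 grants T37 (Rule 7).
Holding silver-key and L12 grants T15 (Rule 5).
Holding T37, T15, and L12 grants gold-key (Rule 1).
K31: reached.
gold-key: reached.
T15: reached.
All 3 are reached.

3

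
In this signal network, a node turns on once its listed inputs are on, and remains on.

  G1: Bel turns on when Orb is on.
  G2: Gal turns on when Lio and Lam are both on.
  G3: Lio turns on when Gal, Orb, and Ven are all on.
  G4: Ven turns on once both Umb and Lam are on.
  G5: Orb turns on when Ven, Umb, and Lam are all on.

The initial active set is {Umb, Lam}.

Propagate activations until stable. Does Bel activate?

Yes

G4: Umb and Lam on → Ven on.
G5: Ven, Umb, and Lam on → Orb on.
G1: Orb on → Bel on.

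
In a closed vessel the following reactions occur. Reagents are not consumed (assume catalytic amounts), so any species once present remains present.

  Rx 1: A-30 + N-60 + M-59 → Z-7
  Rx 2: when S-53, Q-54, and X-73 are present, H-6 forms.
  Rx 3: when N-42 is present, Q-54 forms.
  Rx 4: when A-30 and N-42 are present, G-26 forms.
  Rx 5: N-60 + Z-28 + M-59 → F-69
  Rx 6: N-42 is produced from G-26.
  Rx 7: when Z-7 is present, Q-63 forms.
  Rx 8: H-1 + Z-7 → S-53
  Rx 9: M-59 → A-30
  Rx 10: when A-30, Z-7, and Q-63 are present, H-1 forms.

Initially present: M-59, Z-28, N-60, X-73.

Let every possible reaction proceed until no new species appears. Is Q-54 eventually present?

Q-54 would need N-42 (Rx 3), but N-42 never forms.

No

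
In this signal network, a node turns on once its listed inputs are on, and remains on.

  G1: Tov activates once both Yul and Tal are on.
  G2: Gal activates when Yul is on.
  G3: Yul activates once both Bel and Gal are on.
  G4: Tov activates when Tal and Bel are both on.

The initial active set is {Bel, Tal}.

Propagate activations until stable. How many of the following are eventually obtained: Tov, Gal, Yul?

G4: Tal and Bel on → Tov on.
Tov: reached.
Gal would need Yul (G2), but Yul never turns on.
Yul would need Bel and Gal (G3), but Gal never turns on.
Reached: Tov — 1 of the 3.

1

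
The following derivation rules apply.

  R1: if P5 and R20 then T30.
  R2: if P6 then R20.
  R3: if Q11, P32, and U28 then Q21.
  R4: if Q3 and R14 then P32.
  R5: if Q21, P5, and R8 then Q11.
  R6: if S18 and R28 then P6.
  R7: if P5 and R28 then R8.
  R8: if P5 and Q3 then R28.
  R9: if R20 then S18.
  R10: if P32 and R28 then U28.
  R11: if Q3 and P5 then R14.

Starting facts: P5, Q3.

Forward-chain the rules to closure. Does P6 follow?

P6 would need S18 and R28 (R6), but S18 is never established.

No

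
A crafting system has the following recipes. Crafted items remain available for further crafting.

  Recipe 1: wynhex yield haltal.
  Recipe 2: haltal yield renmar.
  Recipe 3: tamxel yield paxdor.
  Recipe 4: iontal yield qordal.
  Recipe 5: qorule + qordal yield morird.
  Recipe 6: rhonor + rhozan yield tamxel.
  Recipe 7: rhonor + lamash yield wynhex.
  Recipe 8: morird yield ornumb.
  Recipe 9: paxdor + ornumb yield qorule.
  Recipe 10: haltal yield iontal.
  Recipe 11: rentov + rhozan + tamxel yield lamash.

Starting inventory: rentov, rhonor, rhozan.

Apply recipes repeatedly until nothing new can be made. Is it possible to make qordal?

Using Recipe 6, rhonor and rhozan make tamxel.
rentov + rhozan + tamxel → lamash (Recipe 11).
rhonor + lamash → wynhex (Recipe 7).
Using Recipe 1, wynhex makes haltal.
haltal → iontal (Recipe 10).
Using Recipe 4, iontal makes qordal.

Yes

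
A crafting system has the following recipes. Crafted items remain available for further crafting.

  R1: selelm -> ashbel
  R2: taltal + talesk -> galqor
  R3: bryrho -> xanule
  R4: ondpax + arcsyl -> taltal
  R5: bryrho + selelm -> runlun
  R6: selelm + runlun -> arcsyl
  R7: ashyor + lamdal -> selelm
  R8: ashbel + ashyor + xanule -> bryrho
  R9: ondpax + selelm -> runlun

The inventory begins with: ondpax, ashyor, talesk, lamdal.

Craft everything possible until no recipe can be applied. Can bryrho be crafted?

bryrho would need ashbel, ashyor, and xanule (R8), but xanule is never obtained.

No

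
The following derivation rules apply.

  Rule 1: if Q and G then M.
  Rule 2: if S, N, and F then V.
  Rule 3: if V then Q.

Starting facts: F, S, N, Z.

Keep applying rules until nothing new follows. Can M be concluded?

No

M would need Q and G (Rule 1), but G is never established.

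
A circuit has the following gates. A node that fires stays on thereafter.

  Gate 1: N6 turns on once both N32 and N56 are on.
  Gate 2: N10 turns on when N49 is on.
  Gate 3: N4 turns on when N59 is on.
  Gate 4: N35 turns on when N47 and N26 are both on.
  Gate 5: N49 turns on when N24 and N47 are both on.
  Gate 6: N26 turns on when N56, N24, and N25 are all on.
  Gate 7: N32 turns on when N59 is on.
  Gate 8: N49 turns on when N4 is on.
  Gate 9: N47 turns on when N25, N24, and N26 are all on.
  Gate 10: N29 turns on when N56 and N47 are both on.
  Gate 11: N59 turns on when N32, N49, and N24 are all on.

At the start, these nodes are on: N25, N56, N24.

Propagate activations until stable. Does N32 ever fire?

N32 would need N59 (Gate 7), but N59 never turns on.

No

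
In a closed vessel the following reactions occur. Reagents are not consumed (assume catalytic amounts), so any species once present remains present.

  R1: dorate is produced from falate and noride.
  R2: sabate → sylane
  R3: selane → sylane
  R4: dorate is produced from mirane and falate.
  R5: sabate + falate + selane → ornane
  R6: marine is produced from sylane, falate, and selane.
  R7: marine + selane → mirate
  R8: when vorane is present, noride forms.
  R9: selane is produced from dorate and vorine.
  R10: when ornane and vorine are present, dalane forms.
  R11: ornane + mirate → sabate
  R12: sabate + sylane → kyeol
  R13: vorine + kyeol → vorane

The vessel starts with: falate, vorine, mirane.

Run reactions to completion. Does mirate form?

Yes

mirane and falate present → dorate forms (R4).
dorate and vorine present → selane forms (R9).
selane present → sylane forms (R3).
sylane, falate, and selane present → marine forms (R6).
marine and selane present → mirate forms (R7).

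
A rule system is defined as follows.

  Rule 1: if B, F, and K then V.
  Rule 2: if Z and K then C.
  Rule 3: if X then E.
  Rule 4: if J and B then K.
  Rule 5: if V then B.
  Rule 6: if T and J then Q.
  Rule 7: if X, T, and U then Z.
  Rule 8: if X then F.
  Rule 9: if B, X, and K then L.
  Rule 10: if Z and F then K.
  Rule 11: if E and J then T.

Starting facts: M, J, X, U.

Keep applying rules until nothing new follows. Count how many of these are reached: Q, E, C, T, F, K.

From X, Rule 3 gives E.
X holds, so F follows (Rule 8).
From E and J, Rule 11 gives T.
X, T, and U hold, so Z follows (Rule 7).
From T and J, Rule 6 gives Q.
From Z and F, Rule 10 gives K.
Z and K hold, so C follows (Rule 2).
Q: reached.
E: reached.
C: reached.
T: reached.
F: reached.
K: reached.
All 6 are reached.

6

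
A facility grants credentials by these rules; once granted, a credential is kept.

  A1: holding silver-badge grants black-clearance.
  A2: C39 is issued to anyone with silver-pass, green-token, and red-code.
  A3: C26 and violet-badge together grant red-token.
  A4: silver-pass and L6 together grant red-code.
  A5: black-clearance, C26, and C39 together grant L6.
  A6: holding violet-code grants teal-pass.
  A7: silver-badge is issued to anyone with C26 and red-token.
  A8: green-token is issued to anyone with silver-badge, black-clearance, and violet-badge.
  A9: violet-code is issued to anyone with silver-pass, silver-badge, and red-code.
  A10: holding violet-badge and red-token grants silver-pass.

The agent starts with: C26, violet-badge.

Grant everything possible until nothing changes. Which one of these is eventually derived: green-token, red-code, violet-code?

green-token

Holding C26 and violet-badge grants red-token (A3).
Holding C26 and red-token grants silver-badge (A7).
Holding silver-badge grants black-clearance (A1).
Holding silver-badge, black-clearance, and violet-badge grants green-token (A8).
violet-code would need silver-pass, silver-badge, and red-code (A9), but red-code is never granted. red-code would need silver-pass and L6 (A4), but L6 is never granted.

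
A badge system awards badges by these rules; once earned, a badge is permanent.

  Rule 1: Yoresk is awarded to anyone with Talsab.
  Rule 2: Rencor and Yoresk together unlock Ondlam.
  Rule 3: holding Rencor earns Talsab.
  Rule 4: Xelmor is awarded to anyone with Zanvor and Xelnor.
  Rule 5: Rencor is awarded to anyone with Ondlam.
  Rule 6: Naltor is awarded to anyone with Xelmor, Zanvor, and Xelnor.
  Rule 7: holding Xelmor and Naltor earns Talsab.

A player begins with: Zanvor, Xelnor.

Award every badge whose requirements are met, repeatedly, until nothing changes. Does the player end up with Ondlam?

Ondlam would need Rencor and Yoresk (Rule 2), but Rencor is never earned.

No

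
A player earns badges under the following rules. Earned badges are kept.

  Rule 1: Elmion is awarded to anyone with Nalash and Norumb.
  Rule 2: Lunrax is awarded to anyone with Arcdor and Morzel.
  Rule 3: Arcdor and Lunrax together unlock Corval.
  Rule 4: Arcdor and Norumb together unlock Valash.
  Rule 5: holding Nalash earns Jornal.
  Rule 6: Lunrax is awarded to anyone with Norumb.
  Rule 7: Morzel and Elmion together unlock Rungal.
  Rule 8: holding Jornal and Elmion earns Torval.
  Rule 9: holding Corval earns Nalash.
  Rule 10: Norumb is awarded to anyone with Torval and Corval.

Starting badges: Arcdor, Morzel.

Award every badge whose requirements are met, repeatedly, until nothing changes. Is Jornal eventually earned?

Yes

With Arcdor and Morzel, Lunrax is earned (Rule 2).
With Arcdor and Lunrax, Corval is earned (Rule 3).
With Corval, Nalash is earned (Rule 9).
With Nalash, Jornal is earned (Rule 5).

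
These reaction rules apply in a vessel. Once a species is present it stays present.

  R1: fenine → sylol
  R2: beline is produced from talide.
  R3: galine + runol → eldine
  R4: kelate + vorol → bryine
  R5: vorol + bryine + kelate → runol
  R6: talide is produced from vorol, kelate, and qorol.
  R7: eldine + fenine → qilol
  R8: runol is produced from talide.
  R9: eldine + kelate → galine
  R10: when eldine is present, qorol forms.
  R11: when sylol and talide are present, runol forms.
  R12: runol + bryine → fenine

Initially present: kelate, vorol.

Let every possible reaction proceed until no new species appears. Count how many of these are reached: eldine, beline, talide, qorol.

eldine would need galine and runol (R3), but galine never forms.
beline would need talide (R2), but talide never forms.
talide would need vorol, kelate, and qorol (R6), but qorol never forms.
qorol would need eldine (R10), but eldine never forms.
None of the 4 are reached.

0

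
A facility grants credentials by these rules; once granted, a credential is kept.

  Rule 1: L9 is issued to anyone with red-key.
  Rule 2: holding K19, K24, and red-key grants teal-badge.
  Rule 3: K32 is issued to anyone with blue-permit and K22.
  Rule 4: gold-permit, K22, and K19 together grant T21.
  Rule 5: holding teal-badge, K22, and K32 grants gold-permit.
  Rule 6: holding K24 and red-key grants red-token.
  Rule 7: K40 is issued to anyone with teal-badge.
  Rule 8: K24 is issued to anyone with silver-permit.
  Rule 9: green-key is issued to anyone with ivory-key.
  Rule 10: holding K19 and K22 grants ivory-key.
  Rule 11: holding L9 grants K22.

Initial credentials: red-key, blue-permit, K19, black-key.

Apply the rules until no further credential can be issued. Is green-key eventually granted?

Yes

Holding red-key grants L9 (Rule 1).
Holding L9 grants K22 (Rule 11).
Holding K19 and K22 grants ivory-key (Rule 10).
Holding ivory-key grants green-key (Rule 9).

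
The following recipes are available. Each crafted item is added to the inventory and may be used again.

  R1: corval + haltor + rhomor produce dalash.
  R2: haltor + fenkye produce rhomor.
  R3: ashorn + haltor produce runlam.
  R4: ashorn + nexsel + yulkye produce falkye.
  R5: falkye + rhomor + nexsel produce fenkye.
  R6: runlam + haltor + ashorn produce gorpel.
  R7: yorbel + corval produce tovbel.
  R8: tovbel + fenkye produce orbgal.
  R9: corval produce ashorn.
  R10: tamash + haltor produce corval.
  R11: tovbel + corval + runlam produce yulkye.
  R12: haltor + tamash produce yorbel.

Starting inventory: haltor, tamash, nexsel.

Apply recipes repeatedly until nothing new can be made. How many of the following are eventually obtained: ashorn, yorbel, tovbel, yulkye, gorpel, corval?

tamash + haltor → corval (R10).
haltor + tamash → yorbel (R12).
Using R9, corval makes ashorn.
Using R7, yorbel and corval make tovbel.
ashorn + haltor → runlam (R3).
tovbel + corval + runlam → yulkye (R11).
Using R6, runlam, haltor, and ashorn make gorpel.
ashorn: reached.
yorbel: reached.
tovbel: reached.
yulkye: reached.
gorpel: reached.
corval: reached.
All 6 are reached.

6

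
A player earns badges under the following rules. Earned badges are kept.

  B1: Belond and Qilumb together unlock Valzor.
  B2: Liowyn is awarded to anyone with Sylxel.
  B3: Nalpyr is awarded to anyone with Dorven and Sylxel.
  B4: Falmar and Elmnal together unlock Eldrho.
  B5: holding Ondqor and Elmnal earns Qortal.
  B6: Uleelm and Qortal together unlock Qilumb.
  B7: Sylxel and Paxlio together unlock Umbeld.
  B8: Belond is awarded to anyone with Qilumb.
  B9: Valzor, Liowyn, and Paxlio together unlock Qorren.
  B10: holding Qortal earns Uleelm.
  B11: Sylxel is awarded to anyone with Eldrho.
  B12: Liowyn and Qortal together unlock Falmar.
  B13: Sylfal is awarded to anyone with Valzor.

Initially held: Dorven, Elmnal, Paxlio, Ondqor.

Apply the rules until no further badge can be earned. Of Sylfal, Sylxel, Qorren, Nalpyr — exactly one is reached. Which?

With Ondqor and Elmnal, Qortal is earned (B5).
With Qortal, Uleelm is earned (B10).
With Uleelm and Qortal, Qilumb is earned (B6).
With Qilumb, Belond is earned (B8).
With Belond and Qilumb, Valzor is earned (B1).
With Valzor, Sylfal is earned (B13).
Qorren would need Valzor, Liowyn, and Paxlio (B9), but Liowyn is never earned. Sylxel would need Eldrho (B11), but Eldrho is never earned. Nalpyr would need Dorven and Sylxel (B3), but Sylxel is never earned.

Sylfal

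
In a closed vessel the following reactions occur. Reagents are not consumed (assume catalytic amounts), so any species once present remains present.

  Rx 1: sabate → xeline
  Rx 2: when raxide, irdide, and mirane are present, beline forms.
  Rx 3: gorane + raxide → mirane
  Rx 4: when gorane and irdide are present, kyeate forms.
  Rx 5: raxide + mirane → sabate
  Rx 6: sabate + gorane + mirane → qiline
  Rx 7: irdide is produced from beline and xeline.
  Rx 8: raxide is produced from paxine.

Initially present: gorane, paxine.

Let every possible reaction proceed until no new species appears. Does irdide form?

No

irdide would need beline and xeline (Rx 7), but beline never forms.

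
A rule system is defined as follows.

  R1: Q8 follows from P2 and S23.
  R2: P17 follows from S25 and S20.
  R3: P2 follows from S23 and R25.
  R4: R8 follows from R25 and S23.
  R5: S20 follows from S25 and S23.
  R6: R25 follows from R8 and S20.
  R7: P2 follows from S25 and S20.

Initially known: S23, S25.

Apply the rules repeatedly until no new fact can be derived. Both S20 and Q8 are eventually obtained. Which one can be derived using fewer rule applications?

S20: From S25 and S23, R5 gives S20. [1 rule application]
Q8: From S25 and S23, R5 gives S20. From S25 and S20, R7 gives P2. P2 and S23 hold, so Q8 follows (R1). [3 rule applications]
S20 needs fewer.

S20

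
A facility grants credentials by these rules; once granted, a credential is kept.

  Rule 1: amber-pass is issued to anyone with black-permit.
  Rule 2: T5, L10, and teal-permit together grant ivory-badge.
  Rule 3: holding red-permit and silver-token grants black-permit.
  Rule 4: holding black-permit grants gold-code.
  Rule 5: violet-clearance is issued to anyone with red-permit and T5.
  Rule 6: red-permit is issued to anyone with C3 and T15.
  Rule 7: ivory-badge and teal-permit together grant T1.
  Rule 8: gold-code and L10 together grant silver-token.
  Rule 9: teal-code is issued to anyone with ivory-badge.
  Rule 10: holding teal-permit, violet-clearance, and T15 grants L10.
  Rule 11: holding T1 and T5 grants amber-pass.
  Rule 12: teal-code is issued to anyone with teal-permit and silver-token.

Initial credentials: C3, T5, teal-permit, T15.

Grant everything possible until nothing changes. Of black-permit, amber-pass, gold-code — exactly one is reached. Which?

amber-pass

Holding C3 and T15 grants red-permit (Rule 6).
Holding red-permit and T5 grants violet-clearance (Rule 5).
Holding teal-permit, violet-clearance, and T15 grants L10 (Rule 10).
Holding T5, L10, and teal-permit grants ivory-badge (Rule 2).
Holding ivory-badge and teal-permit grants T1 (Rule 7).
Holding T1 and T5 grants amber-pass (Rule 11).
gold-code would need black-permit (Rule 4), but black-permit is never granted. black-permit would need red-permit and silver-token (Rule 3), but silver-token is never granted.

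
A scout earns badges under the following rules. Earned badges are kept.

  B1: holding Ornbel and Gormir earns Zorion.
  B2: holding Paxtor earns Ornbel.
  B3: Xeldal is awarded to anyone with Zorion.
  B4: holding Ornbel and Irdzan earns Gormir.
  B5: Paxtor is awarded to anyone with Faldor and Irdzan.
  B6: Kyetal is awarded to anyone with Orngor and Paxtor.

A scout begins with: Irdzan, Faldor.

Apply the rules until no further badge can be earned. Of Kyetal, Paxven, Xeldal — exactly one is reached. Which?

With Faldor and Irdzan, Paxtor is earned (B5).
With Paxtor, Ornbel is earned (B2).
With Ornbel and Irdzan, Gormir is earned (B4).
With Ornbel and Gormir, Zorion is earned (B1).
With Zorion, Xeldal is earned (B3).
Kyetal would need Orngor and Paxtor (B6), but Orngor is never earned. No rule produces Paxven, and it is not given.

Xeldal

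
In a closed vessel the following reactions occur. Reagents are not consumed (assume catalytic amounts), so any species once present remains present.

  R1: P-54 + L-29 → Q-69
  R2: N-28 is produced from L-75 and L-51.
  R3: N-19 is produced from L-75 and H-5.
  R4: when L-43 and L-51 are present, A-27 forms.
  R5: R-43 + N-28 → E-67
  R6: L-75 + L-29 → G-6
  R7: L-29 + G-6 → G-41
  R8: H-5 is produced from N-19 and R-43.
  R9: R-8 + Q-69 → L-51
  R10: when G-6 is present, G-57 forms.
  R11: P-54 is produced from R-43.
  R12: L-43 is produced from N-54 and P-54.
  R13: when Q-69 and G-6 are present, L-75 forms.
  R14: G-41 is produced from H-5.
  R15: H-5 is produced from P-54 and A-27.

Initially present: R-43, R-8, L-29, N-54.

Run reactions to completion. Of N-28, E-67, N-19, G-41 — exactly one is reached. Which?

G-41

R-43 present → P-54 forms (R11).
P-54 and L-29 present → Q-69 forms (R1).
N-54 and P-54 present → L-43 forms (R12).
R-8 and Q-69 present → L-51 forms (R9).
L-43 and L-51 present → A-27 forms (R4).
P-54 and A-27 present → H-5 forms (R15).
H-5 present → G-41 forms (R14).
N-19 would need L-75 and H-5 (R3), but L-75 never forms. E-67 would need R-43 and N-28 (R5), but N-28 never forms. N-28 would need L-75 and L-51 (R2), but L-75 never forms.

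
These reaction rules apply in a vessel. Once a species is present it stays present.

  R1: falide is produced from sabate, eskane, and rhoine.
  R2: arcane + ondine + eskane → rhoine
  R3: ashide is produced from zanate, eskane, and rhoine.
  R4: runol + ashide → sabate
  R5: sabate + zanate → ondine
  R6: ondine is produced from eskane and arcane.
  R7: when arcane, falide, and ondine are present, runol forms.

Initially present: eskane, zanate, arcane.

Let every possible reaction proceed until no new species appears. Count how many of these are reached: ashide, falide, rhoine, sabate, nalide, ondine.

3

eskane and arcane present → ondine forms (R6).
arcane, ondine, and eskane present → rhoine forms (R2).
zanate, eskane, and rhoine present → ashide forms (R3).
ashide: reached.
falide would need sabate, eskane, and rhoine (R1), but sabate never forms.
rhoine: reached.
sabate would need runol and ashide (R4), but runol never forms.
No rule produces nalide, and it is not given.
ondine: reached.
Reached: ashide, rhoine, and ondine — 3 of the 6.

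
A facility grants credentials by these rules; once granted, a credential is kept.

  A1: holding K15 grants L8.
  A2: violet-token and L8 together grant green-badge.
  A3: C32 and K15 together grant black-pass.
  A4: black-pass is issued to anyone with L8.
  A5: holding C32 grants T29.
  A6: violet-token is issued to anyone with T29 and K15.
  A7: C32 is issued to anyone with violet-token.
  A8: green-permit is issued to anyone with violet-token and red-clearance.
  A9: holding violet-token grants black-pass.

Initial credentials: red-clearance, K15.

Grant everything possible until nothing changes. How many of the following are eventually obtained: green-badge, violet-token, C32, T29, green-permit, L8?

1

Holding K15 grants L8 (A1).
green-badge would need violet-token and L8 (A2), but violet-token is never granted.
violet-token would need T29 and K15 (A6), but T29 is never granted.
C32 would need violet-token (A7), but violet-token is never granted.
T29 would need C32 (A5), but C32 is never granted.
green-permit would need violet-token and red-clearance (A8), but violet-token is never granted.
L8: reached.
Reached: L8 — 1 of the 6.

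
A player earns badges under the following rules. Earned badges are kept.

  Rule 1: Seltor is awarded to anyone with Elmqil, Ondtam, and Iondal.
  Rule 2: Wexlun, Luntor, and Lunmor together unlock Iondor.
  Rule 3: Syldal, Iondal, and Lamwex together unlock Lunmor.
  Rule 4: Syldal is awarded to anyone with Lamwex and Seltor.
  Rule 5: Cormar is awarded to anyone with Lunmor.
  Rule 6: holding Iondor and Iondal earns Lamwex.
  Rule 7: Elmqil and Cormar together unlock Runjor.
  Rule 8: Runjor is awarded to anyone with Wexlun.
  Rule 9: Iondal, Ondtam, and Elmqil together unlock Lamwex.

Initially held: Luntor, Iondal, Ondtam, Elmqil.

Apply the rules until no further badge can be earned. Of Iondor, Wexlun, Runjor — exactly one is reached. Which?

Runjor

With Iondal, Ondtam, and Elmqil, Lamwex is earned (Rule 9).
With Elmqil, Ondtam, and Iondal, Seltor is earned (Rule 1).
With Lamwex and Seltor, Syldal is earned (Rule 4).
With Syldal, Iondal, and Lamwex, Lunmor is earned (Rule 3).
With Lunmor, Cormar is earned (Rule 5).
With Elmqil and Cormar, Runjor is earned (Rule 7).
No rule produces Wexlun, and it is not given. Iondor would need Wexlun, Luntor, and Lunmor (Rule 2), but Wexlun is never earned.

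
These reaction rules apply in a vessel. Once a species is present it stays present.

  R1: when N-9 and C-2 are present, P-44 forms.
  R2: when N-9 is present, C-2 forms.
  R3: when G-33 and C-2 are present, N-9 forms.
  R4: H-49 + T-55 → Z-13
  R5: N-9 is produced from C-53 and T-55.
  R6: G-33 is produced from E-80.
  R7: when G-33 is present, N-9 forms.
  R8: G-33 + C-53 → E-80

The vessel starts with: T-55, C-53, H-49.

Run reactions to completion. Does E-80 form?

No

E-80 would need G-33 and C-53 (R8), but G-33 never forms.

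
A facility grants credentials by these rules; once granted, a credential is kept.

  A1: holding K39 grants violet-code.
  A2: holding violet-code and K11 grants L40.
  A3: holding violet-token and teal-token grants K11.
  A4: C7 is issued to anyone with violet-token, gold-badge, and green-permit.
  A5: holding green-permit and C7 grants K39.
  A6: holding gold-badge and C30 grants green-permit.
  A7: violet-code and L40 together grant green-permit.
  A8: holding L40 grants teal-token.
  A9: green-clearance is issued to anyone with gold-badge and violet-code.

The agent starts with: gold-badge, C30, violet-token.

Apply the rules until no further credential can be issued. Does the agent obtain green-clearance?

Holding gold-badge and C30 grants green-permit (A6).
Holding violet-token, gold-badge, and green-permit grants C7 (A4).
Holding green-permit and C7 grants K39 (A5).
Holding K39 grants violet-code (A1).
Holding gold-badge and violet-code grants green-clearance (A9).

Yes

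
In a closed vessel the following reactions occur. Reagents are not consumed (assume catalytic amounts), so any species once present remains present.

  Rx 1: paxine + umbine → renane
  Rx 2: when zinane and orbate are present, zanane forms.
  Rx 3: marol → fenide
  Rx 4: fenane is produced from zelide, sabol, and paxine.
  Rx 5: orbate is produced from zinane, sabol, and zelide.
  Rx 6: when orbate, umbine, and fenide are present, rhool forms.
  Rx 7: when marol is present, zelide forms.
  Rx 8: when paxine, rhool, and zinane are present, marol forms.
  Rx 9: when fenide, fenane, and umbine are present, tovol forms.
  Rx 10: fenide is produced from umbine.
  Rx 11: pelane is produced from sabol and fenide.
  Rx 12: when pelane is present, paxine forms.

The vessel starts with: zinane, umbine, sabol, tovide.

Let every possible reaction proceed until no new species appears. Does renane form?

Yes

umbine present → fenide forms (Rx 10).
sabol and fenide present → pelane forms (Rx 11).
pelane present → paxine forms (Rx 12).
paxine and umbine present → renane forms (Rx 1).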